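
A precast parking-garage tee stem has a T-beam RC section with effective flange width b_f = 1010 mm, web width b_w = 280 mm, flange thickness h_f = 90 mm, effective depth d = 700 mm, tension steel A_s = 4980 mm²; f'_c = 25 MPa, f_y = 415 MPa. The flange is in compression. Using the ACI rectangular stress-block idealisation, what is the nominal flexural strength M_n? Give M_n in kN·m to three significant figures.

M_n ≈ 1350 kN·m

Tension: T = A_s f_y = 4980 × 415 = 2066700 N.
Try a within the flange: a = T/(0.85 f'_c b_f) = 2066700/(0.85 × 25 × 1010) = 96.29 mm.
a = 96.29 > h_f = 90 mm: the block extends into the web. Split into flange-overhang and web parts.
C_f = 0.85 f'_c (b_f − b_w) h_f = 0.85 × 25 × (1010 − 280) × 90 = 1396125 N.
Remaining web compression depth: a_w = (T − C_f)/(0.85 f'_c b_w) = (2066700 − 1396125)/(0.85 × 25 × 280) = 112.70 mm.
M_n = C_f(d − h_f/2) + (T − C_f)(d − a_w/2) = 1396125 × (700 − 45) + 670575 × (700 − 56.35) = 914.46 + 431.62 = 1346.08 × 10⁶ N·mm.
M_n = 1346.08 kN·m.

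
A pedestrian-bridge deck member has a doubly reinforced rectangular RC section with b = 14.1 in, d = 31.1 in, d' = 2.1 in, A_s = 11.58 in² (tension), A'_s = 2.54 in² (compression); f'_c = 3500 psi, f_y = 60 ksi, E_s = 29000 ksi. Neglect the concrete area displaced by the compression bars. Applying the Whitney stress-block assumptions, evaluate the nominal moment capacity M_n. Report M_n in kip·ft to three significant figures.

Assume both steels yield.
a = (A_s − A'_s) f_y/(0.85 f'_c b) = (11.58 − 2.54) × 60/(0.85 × 3.5 × 14.1) = 12.930 in.
c = a/β₁ = 12.930/0.85 = 15.212 in; ε'_s = 0.003(c − d')/c = 0.0026 ≥ ε_y = 0.0021, so the compression steel yields.
M_n = (A_s − A'_s) f_y (d − a/2) + A'_s f_y (d − d') = 542.4 × (31.1 − 6.465) + 152.4 × (31.1 − 2.1) = 13362.0 + 4419.6 = 17781.6 kip·in = 17781.6/12 = 1481.80 kip·ft.

M_n ≈ 1480 kip·ft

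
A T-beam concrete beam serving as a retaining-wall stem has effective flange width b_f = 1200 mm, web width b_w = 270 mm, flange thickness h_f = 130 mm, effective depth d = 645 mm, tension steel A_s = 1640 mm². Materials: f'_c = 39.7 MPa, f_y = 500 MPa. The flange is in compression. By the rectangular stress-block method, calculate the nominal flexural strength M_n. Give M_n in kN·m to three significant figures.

Tension: T = A_s f_y = 1640 × 500 = 820000 N.
Try a within the flange: a = T/(0.85 f'_c b_f) = 820000/(0.85 × 39.7 × 1200) = 20.25 mm.
Since a = 20.25 ≤ h_f = 130 mm, the stress block lies entirely in the flange; analyse as a rectangular beam of width b_f.
M_n = T(d − a/2) = 820000 × (645 − 10.125) = 520.60 × 10⁶ N·mm.
M_n = 520.60 kN·m.

M_n ≈ 521 kN·m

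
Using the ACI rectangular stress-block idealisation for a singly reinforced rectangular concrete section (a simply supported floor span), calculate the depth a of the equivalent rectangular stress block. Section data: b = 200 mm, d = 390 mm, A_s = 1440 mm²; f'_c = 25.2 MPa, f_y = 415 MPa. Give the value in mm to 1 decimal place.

T = A_s f_y = 1440 × 415 = 597600 N = 597.6 kN.
Setting C = 0.85 f'_c a b equal to T: a = 597600/(0.85 × 25.2 × 200) = 139.5 mm.

a ≈ 139.5 mm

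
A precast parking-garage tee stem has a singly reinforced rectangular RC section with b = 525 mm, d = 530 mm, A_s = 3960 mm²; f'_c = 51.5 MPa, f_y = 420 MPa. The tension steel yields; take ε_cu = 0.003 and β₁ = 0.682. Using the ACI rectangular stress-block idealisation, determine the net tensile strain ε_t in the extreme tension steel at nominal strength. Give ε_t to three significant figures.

ε_t ≈ 0.0120

a = A_s f_y/(0.85 f'_c b) = 72.37 mm.
β₁ = 0.682, so c = a/β₁ = 72.37/0.682 = 106.11 mm.
From the linear strain diagram with ε_cu = 0.003: ε_t = 0.003 (d − c)/c = 0.003 × (530 − 106.11)/106.11 = 0.0120.
Since ε_t ≥ 0.005, the section is tension-controlled.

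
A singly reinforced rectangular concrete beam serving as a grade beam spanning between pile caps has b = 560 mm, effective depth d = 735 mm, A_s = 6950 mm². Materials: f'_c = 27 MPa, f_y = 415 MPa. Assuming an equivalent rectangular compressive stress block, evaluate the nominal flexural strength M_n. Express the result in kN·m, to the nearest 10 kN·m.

M_n ≈ 1800 kN·m

T = A_s f_y = 6950 × 415 = 2884250 N = 2884.25 kN.
From C = T: a = T/(0.85 f'_c b) = 2884250/(0.85 × 27 × 560) = 224.42 mm.
M_n = T(d − a/2) = 2884.25 kN × (735 − 112.21) mm = 1796.28 kN·m.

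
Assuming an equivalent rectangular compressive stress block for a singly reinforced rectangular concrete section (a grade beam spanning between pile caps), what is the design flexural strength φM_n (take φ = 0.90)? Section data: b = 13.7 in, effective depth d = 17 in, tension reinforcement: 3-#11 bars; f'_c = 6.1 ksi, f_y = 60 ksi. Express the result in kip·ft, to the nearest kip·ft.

φM_n ≈ 316 kip·ft

A_s = 3 × 1.56 = 4.68 in².
T = A_s f_y = 4.68 × 60 = 280.8 kips.
a = T/(0.85 f'_c b) = 280.8/(0.85 × 6.1 × 13.7) = 3.953 in.
M_n = T(d − a/2) = 280.8 × (17 − 1.9765) = 4218.6 kip·in = 4218.6/12 = 351.55 kip·ft.
φM_n = 0.90 × 351.55 = 316.40 kip·ft.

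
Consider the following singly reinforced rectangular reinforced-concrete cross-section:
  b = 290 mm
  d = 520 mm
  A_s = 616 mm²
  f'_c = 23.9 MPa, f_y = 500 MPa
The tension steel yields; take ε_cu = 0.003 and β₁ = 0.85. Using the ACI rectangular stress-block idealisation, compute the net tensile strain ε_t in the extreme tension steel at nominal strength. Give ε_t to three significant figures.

ε_t ≈ 0.0224

a = A_s f_y/(0.85 f'_c b) = 52.28 mm.
β₁ = 0.85, so c = a/β₁ = 52.28/0.85 = 61.51 mm.
From the linear strain diagram with ε_cu = 0.003: ε_t = 0.003 (d − c)/c = 0.003 × (520 − 61.51)/61.51 = 0.0224.
Since ε_t ≥ 0.005, the section is tension-controlled.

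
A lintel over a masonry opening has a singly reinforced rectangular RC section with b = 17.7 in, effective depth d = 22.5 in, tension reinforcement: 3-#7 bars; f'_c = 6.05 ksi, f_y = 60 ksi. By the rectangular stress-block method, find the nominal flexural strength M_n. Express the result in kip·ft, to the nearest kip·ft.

M_n ≈ 197 kip·ft

A_s = 3 × 0.6 = 1.8 in².
T = A_s f_y = 1.8 × 60 = 108 kips.
a = T/(0.85 f'_c b) = 108/(0.85 × 6.05 × 17.7) = 1.187 in.
M_n = T(d − a/2) = 108 × (22.5 − 0.5935) = 2365.9 kip·in = 2365.9/12 = 197.16 kip·ft.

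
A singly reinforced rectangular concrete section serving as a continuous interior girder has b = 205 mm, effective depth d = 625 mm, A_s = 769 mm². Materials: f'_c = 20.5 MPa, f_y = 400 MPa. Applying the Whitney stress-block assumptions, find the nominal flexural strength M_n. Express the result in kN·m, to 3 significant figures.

T = A_s f_y = 769 × 400 = 307600 N = 307.6 kN.
From C = T: a = T/(0.85 f'_c b) = 307600/(0.85 × 20.5 × 205) = 86.11 mm.
M_n = T(d − a/2) = 307.6 kN × (625 − 43.055) mm = 179.01 kN·m.

M_n ≈ 179 kN·m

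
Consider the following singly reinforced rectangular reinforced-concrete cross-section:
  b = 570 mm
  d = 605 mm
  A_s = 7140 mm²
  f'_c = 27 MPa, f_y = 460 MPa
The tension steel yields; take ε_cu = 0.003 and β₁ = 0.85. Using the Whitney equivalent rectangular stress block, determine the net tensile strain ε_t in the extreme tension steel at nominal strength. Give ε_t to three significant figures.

ε_t ≈ 0.00314

a = A_s f_y/(0.85 f'_c b) = 251.07 mm.
β₁ = 0.85, so c = a/β₁ = 251.07/0.85 = 295.38 mm.
From the linear strain diagram with ε_cu = 0.003: ε_t = 0.003 (d − c)/c = 0.003 × (605 − 295.38)/295.38 = 0.00314.
ε_t < 0.004 — the section is over-reinforced for flexure under ACI limits.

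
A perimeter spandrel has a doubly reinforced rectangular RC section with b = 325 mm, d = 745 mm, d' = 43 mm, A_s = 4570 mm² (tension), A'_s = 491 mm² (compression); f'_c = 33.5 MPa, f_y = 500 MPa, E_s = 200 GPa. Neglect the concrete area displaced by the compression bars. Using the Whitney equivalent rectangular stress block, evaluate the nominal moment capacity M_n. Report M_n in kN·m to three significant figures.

Assume both tension and compression steel yield.
Net tension couple steel: A_s − A'_s = 4079 mm².
a = (A_s − A'_s) f_y / (0.85 f'_c b) = 2039500/(0.85 × 33.5 × 325) = 220.38 mm.
c = a/β₁ = 220.38/0.811 = 271.74 mm; ε'_s = 0.003(c − d')/c = 0.0025 ≥ f_y/E_s = 0.0025, so compression steel does yield.
M_n = (A_s − A'_s) f_y (d − a/2) + A'_s f_y (d − d') = [2039500 × (745 − 110.19) + 245500 × (745 − 43)] × 10⁻⁶ = 1294.69 + 172.34 = 1467.03 kN·m.

M_n ≈ 1470 kN·m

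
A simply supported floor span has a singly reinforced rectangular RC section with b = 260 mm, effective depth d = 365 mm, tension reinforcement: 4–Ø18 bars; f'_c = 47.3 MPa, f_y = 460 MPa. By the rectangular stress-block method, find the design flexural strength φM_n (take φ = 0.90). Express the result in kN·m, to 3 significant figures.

φM_n ≈ 144 kN·m

A_s = 4 × 254 = 1016 mm².
T = A_s f_y = 1016 × 460 = 467360 N = 467.36 kN.
From C = T: a = T/(0.85 f'_c b) = 467360/(0.85 × 47.3 × 260) = 44.71 mm.
M_n = T(d − a/2) = 467.36 kN × (365 − 22.355) mm = 160.14 kN·m.
φM_n = 0.90 × 160.14 = 144.13 kN·m.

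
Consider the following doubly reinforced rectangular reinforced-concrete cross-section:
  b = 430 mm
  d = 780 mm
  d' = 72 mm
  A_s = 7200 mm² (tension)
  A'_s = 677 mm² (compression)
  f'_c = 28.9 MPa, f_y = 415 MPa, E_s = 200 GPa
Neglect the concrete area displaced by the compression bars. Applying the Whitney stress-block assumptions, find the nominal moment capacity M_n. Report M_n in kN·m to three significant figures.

M_n ≈ 1960 kN·m

Assume both tension and compression steel yield.
Net tension couple steel: A_s − A'_s = 6523 mm².
a = (A_s − A'_s) f_y / (0.85 f'_c b) = 2707045/(0.85 × 28.9 × 430) = 256.28 mm.
c = a/β₁ = 256.28/0.844 = 303.65 mm; ε'_s = 0.003(c − d')/c = 0.0023 ≥ f_y/E_s = 0.0021, so compression steel does yield.
M_n = (A_s − A'_s) f_y (d − a/2) + A'_s f_y (d − d') = [2707045 × (780 − 128.14) + 280955 × (780 − 72)] × 10⁻⁶ = 1764.61 + 198.92 = 1963.53 kN·m.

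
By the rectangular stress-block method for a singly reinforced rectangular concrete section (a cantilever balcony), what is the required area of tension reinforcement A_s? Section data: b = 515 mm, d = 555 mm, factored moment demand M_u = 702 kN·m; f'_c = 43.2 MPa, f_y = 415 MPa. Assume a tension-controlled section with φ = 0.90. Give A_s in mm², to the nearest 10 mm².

M_n = M_u/φ = 702/0.90 = 780 kN·m.
With M_n = 0.85 f'_c a b (d − a/2), solve the quadratic for a:
a = d − √(d² − 2M_n/(0.85 f'_c b)) = 555 − √(555² − 2 × 780×10⁶/(0.85 × 43.2 × 515)) = 80.10 mm.
A_s = 0.85 f'_c a b / f_y = 0.85 × 43.2 × 80.10 × 515 / 415 = 3650.0 mm².

A_s ≈ 3650 mm²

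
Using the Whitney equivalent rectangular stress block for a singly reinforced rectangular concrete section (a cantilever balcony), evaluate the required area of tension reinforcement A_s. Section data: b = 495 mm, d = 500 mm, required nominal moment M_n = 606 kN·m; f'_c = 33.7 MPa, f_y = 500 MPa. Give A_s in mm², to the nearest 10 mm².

With M_n = 0.85 f'_c a b (d − a/2), solve the quadratic for a:
a = d − √(d² − 2M_n/(0.85 f'_c b)) = 500 − √(500² − 2 × 606×10⁶/(0.85 × 33.7 × 495)) = 94.39 mm.
A_s = 0.85 f'_c a b / f_y = 0.85 × 33.7 × 94.39 × 495 / 500 = 2676.8 mm².

A_s ≈ 2680 mm²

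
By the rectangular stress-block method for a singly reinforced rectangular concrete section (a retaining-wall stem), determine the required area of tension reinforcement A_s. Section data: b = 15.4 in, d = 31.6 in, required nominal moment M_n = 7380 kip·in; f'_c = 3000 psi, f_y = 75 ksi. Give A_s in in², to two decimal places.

A_s ≈ 3.48 in²

From M_n = 0.85 f'_c a b (d − a/2):
a = d − √(d² − 2M_n/(0.85 f'_c b)) = 31.6 − √(31.6² − 2 × 7380/(0.85 × 3 × 15.4)) = 6.646 in.
A_s = 0.85 f'_c a b / f_y = 0.85 × 3 × 6.646 × 15.4 / 75 = 3.480 in².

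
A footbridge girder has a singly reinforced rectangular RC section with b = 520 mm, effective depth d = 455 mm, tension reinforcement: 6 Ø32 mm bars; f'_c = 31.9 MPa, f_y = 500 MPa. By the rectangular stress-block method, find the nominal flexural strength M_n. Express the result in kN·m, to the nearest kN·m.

A_s = 6 × 804 = 4824 mm².
T = A_s f_y = 4824 × 500 = 2412000 N = 2412 kN.
From C = T: a = T/(0.85 f'_c b) = 2412000/(0.85 × 31.9 × 520) = 171.07 mm.
M_n = T(d − a/2) = 2412 kN × (455 − 85.535) mm = 891.15 kN·m.

M_n ≈ 891 kN·m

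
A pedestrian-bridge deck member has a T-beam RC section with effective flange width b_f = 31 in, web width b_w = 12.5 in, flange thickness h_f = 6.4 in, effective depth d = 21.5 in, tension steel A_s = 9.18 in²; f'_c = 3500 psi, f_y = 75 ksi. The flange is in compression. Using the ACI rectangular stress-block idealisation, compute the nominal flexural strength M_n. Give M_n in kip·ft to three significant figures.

Tension: T = A_s f_y = 9.18 × 75 = 688.5 kips.
Try a within the flange: a = T/(0.85 f'_c b_f) = 688.5/(0.85 × 3.5 × 31) = 7.465 in.
a = 7.465 > h_f = 6.4 in: the block extends into the web. Split into flange-overhang and web parts.
C_f = 0.85 f'_c (b_f − b_w) h_f = 0.85 × 3.5 × (31 − 12.5) × 6.4 = 352.2 kips.
Remaining web compression depth: a_w = (T − C_f)/(0.85 f'_c b_w) = (688.5 − 352.2)/(0.85 × 3.5 × 12.5) = 9.043 in.
M_n = C_f(d − h_f/2) + (T − C_f)(d − a_w/2) = 352.2 × (21.5 − 3.2) + 336.3 × (21.5 − 4.5215) = 6445.3 + 5709.9 = 12155.2 kip·in.
M_n = 12155.2/12 = 1012.93 kip·ft.

M_n ≈ 1010 kip·ft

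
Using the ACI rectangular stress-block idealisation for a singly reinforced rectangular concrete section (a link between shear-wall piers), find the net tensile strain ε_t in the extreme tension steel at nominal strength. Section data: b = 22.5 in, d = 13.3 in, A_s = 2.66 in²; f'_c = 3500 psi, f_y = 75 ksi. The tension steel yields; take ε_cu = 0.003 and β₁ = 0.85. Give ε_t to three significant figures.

a = A_s f_y/(0.85 f'_c b) = 2.980 in.
β₁ = 0.85, so c = a/β₁ = 2.980/0.85 = 3.506 in.
From the linear strain diagram with ε_cu = 0.003: ε_t = 0.003 (d − c)/c = 0.003 × (13.3 − 3.506)/3.506 = 0.00838.
Since ε_t ≥ 0.005, the section is tension-controlled.

ε_t ≈ 0.00838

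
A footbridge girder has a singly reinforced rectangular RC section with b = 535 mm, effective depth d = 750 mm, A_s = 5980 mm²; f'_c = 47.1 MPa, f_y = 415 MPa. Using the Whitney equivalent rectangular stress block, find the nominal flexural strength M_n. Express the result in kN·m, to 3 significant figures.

M_n ≈ 1720 kN·m

T = A_s f_y = 5980 × 415 = 2481700 N = 2481.7 kN.
From C = T: a = T/(0.85 f'_c b) = 2481700/(0.85 × 47.1 × 535) = 115.87 mm.
M_n = T(d − a/2) = 2481.7 kN × (750 − 57.935) mm = 1717.50 kN·m.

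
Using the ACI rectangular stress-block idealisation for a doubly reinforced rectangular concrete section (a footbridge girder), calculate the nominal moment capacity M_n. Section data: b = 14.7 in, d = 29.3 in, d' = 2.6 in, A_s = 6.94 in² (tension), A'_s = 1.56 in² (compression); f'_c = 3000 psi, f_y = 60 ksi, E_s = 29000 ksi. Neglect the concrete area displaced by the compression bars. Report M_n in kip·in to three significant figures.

Assume both steels yield.
a = (A_s − A'_s) f_y/(0.85 f'_c b) = (6.94 − 1.56) × 60/(0.85 × 3 × 14.7) = 8.611 in.
c = a/β₁ = 8.611/0.85 = 10.131 in; ε'_s = 0.003(c − d')/c = 0.0022 ≥ ε_y = 0.0021, so the compression steel yields.
M_n = (A_s − A'_s) f_y (d − a/2) + A'_s f_y (d − d') = 322.8 × (29.3 − 4.3055) + 93.6 × (29.3 − 2.6) = 8068.2 + 2499.1 = 10567.3 kip·in.

M_n ≈ 10600 kip·in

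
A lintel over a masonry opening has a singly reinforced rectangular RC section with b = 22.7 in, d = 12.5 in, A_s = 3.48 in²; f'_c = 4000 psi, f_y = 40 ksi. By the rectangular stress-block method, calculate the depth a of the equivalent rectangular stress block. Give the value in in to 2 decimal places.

a ≈ 1.80 in

T = A_s f_y = 3.48 × 40 = 139.2 kips.
a = T/(0.85 f'_c b) = 139.2/(0.85 × 4 × 22.7) = 1.80 in.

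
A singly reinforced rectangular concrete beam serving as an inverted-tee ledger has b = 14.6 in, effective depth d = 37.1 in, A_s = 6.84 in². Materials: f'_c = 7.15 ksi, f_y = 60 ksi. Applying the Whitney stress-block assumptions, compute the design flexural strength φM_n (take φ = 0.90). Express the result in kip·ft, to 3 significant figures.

T = A_s f_y = 6.84 × 60 = 410.4 kips.
a = T/(0.85 f'_c b) = 410.4/(0.85 × 7.15 × 14.6) = 4.625 in.
M_n = T(d − a/2) = 410.4 × (37.1 − 2.3125) = 14276.8 kip·in = 14276.8/12 = 1189.73 kip·ft.
φM_n = 0.90 × 1189.73 = 1070.76 kip·ft.

φM_n ≈ 1070 kip·ft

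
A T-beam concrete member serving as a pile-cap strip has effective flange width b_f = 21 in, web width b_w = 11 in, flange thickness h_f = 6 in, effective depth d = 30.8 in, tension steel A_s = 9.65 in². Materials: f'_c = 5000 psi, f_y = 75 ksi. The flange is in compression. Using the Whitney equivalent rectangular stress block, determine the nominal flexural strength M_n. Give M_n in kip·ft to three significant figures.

M_n ≈ 1600 kip·ft

Tension: T = A_s f_y = 9.65 × 75 = 723.75 kips.
Try a within the flange: a = T/(0.85 f'_c b_f) = 723.75/(0.85 × 5 × 21) = 8.109 in.
a = 8.109 > h_f = 6 in: the block extends into the web. Split into flange-overhang and web parts.
C_f = 0.85 f'_c (b_f − b_w) h_f = 0.85 × 5 × (21 − 11) × 6 = 255.0 kips.
Remaining web compression depth: a_w = (T − C_f)/(0.85 f'_c b_w) = (723.75 − 255.0)/(0.85 × 5 × 11) = 10.027 in.
M_n = C_f(d − h_f/2) + (T − C_f)(d − a_w/2) = 255.0 × (30.8 − 3) + 468.75 × (30.8 − 5.0135) = 7089.0 + 12087.4 = 19176.4 kip·in.
M_n = 19176.4/12 = 1598.03 kip·ft.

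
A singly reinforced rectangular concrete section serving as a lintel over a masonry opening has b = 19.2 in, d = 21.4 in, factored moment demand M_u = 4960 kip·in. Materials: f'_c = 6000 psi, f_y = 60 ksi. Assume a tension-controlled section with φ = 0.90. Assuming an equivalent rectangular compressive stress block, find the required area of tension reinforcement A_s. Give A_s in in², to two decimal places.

A_s ≈ 4.59 in²

M_n = M_u/φ = 4960/0.90 = 5511.11 kip·in.
From M_n = 0.85 f'_c a b (d − a/2):
a = d − √(d² − 2M_n/(0.85 f'_c b)) = 21.4 − √(21.4² − 2 × 5511.11/(0.85 × 6 × 19.2)) = 2.815 in.
A_s = 0.85 f'_c a b / f_y = 0.85 × 6 × 2.815 × 19.2 / 60 = 4.594 in².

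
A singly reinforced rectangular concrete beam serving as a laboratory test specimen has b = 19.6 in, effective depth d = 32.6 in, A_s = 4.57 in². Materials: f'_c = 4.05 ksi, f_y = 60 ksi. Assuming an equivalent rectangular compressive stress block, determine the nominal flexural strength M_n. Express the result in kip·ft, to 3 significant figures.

T = A_s f_y = 4.57 × 60 = 274.2 kips.
a = T/(0.85 f'_c b) = 274.2/(0.85 × 4.05 × 19.6) = 4.064 in.
M_n = T(d − a/2) = 274.2 × (32.6 − 2.032) = 8381.7 kip·in = 8381.7/12 = 698.48 kip·ft.

M_n ≈ 698 kip·ft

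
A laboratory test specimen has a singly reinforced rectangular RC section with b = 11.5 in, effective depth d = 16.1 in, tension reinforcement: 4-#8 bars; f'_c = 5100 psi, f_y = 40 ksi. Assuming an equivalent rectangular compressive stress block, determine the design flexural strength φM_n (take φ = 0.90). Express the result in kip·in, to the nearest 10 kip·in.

A_s = 4 × 0.79 = 3.16 in².
T = A_s f_y = 3.16 × 40 = 126.4 kips.
a = T/(0.85 f'_c b) = 126.4/(0.85 × 5.1 × 11.5) = 2.535 in.
M_n = T(d − a/2) = 126.4 × (16.1 − 1.2675) = 1874.8 kip·in.
φM_n = 0.90 × 1874.8 = 1687.3 kip·in.

φM_n ≈ 1690 kip·in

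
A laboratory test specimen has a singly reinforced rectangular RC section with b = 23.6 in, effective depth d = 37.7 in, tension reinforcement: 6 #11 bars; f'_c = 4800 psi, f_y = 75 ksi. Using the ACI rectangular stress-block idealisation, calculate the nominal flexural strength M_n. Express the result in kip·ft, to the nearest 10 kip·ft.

A_s = 6 × 1.56 = 9.36 in².
T = A_s f_y = 9.36 × 75 = 702 kips.
a = T/(0.85 f'_c b) = 702/(0.85 × 4.8 × 23.6) = 7.291 in.
M_n = T(d − a/2) = 702 × (37.7 − 3.6455) = 23906.3 kip·in = 23906.3/12 = 1992.19 kip·ft.

M_n ≈ 1990 kip·ft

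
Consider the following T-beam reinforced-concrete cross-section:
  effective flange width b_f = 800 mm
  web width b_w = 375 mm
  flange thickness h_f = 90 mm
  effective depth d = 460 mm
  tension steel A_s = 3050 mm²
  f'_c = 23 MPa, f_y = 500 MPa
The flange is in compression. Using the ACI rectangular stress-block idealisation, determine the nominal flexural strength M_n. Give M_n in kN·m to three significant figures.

M_n ≈ 627 kN·m

Tension: T = A_s f_y = 3050 × 500 = 1525000 N.
Try a within the flange: a = T/(0.85 f'_c b_f) = 1525000/(0.85 × 23 × 800) = 97.51 mm.
a = 97.51 > h_f = 90 mm: the block extends into the web. Split into flange-overhang and web parts.
C_f = 0.85 f'_c (b_f − b_w) h_f = 0.85 × 23 × (800 − 375) × 90 = 747788 N.
Remaining web compression depth: a_w = (T − C_f)/(0.85 f'_c b_w) = (1525000 − 747788)/(0.85 × 23 × 375) = 106.01 mm.
M_n = C_f(d − h_f/2) + (T − C_f)(d − a_w/2) = 747788 × (460 − 45) + 777212 × (460 − 53.005) = 310.33 + 316.32 = 626.65 × 10⁶ N·mm.
M_n = 626.65 kN·m.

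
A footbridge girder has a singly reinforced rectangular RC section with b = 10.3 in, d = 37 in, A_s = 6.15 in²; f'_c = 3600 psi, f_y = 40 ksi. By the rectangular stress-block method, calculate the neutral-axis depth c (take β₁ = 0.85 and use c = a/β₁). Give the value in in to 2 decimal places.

c ≈ 9.18 in

T = A_s f_y = 6.15 × 40 = 246 kips.
a = T/(0.85 f'_c b) = 246/(0.85 × 3.6 × 10.3) = 7.8051 in.
With β₁ = 0.85, c = a/β₁ = 7.8051/0.85 = 9.18 in.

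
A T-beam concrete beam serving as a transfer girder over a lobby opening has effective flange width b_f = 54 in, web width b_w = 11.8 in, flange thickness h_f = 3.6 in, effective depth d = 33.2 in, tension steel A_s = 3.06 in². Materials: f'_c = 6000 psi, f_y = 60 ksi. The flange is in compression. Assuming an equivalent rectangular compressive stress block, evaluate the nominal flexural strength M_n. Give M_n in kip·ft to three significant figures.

Tension: T = A_s f_y = 3.06 × 60 = 183.6 kips.
Try a within the flange: a = T/(0.85 f'_c b_f) = 183.6/(0.85 × 6 × 54) = 0.667 in.
Since a = 0.667 ≤ h_f = 3.6 in, the stress block lies entirely in the flange; analyse as a rectangular beam of width b_f.
M_n = T(d − a/2) = 183.6 × (33.2 − 0.3335) = 6034.3 kip·in.
M_n = 6034.3/12 = 502.86 kip·ft.

M_n ≈ 503 kip·ft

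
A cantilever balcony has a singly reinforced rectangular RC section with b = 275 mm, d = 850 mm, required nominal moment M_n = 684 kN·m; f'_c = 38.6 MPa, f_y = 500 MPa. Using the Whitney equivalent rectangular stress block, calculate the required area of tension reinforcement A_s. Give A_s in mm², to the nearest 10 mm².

A_s ≈ 1700 mm²

With M_n = 0.85 f'_c a b (d − a/2), solve the quadratic for a:
a = d − √(d² − 2M_n/(0.85 f'_c b)) = 850 − √(850² − 2 × 684×10⁶/(0.85 × 38.6 × 275)) = 94.43 mm.
A_s = 0.85 f'_c a b / f_y = 0.85 × 38.6 × 94.43 × 275 / 500 = 1704.0 mm².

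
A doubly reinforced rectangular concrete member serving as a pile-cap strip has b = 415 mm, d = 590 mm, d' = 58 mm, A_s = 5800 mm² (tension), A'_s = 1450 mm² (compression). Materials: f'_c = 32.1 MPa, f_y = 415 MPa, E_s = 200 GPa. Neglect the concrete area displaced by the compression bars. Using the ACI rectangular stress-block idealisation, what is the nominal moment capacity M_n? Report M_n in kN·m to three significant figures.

M_n ≈ 1240 kN·m

Assume both tension and compression steel yield.
Net tension couple steel: A_s − A'_s = 4350 mm².
a = (A_s − A'_s) f_y / (0.85 f'_c b) = 1805250/(0.85 × 32.1 × 415) = 159.43 mm.
c = a/β₁ = 159.43/0.821 = 194.19 mm; ε'_s = 0.003(c − d')/c = 0.0021 ≥ f_y/E_s = 0.0021, so compression steel does yield.
M_n = (A_s − A'_s) f_y (d − a/2) + A'_s f_y (d − d') = [1805250 × (590 − 79.715) + 601750 × (590 − 58)] × 10⁻⁶ = 921.19 + 320.13 = 1241.32 kN·m.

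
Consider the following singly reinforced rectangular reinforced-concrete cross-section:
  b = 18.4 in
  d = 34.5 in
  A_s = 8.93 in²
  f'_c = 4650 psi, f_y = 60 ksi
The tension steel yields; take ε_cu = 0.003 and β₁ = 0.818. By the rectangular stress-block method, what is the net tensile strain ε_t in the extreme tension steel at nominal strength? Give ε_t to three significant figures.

ε_t ≈ 0.00849

a = A_s f_y/(0.85 f'_c b) = 7.367 in.
β₁ = 0.818, so c = a/β₁ = 7.367/0.818 = 9.006 in.
From the linear strain diagram with ε_cu = 0.003: ε_t = 0.003 (d − c)/c = 0.003 × (34.5 − 9.006)/9.006 = 0.00849.
Since ε_t ≥ 0.005, the section is tension-controlled.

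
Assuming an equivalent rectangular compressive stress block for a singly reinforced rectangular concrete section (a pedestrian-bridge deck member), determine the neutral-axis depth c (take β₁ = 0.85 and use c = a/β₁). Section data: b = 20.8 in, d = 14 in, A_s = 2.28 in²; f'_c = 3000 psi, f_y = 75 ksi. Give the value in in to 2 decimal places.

T = A_s f_y = 2.28 × 75 = 171 kips.
a = T/(0.85 f'_c b) = 171/(0.85 × 3 × 20.8) = 3.2240 in.
With β₁ = 0.85, c = a/β₁ = 3.2240/0.85 = 3.79 in.

c ≈ 3.79 in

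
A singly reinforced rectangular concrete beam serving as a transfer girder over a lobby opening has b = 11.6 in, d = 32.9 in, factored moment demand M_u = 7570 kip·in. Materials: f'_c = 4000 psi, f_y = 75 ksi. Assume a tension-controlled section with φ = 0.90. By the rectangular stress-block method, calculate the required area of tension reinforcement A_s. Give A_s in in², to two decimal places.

A_s ≈ 3.83 in²

M_n = M_u/φ = 7570/0.90 = 8411.11 kip·in.
From M_n = 0.85 f'_c a b (d − a/2):
a = d − √(d² − 2M_n/(0.85 f'_c b)) = 32.9 − √(32.9² − 2 × 8411.11/(0.85 × 4 × 11.6)) = 7.290 in.
A_s = 0.85 f'_c a b / f_y = 0.85 × 4 × 7.290 × 11.6 / 75 = 3.834 in².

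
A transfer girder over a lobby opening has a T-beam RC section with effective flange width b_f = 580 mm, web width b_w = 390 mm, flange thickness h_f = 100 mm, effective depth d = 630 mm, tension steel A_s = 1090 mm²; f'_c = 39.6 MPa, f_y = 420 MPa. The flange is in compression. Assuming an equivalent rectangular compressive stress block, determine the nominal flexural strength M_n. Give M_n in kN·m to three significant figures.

Tension: T = A_s f_y = 1090 × 420 = 457800 N.
Try a within the flange: a = T/(0.85 f'_c b_f) = 457800/(0.85 × 39.6 × 580) = 23.45 mm.
Since a = 23.45 ≤ h_f = 100 mm, the stress block lies entirely in the flange; analyse as a rectangular beam of width b_f.
M_n = T(d − a/2) = 457800 × (630 − 11.725) = 283.05 × 10⁶ N·mm.
M_n = 283.05 kN·m.

M_n ≈ 283 kN·m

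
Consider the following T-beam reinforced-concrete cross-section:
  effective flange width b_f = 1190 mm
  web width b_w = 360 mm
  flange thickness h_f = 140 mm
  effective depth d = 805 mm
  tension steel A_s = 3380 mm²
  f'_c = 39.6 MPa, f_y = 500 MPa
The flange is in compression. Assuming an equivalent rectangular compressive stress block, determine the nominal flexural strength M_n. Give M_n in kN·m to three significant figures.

M_n ≈ 1320 kN·m

Tension: T = A_s f_y = 3380 × 500 = 1690000 N.
Try a within the flange: a = T/(0.85 f'_c b_f) = 1690000/(0.85 × 39.6 × 1190) = 42.19 mm.
Since a = 42.19 ≤ h_f = 140 mm, the stress block lies entirely in the flange; analyse as a rectangular beam of width b_f.
M_n = T(d − a/2) = 1690000 × (805 − 21.095) = 1324.80 × 10⁶ N·mm.
M_n = 1324.80 kN·m.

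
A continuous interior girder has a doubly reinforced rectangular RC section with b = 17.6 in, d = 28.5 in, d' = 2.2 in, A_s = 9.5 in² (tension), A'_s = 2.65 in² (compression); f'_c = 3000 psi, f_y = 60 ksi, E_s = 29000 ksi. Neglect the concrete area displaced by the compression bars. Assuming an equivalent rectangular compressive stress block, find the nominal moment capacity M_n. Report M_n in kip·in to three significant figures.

M_n ≈ 14000 kip·in

Assume both steels yield.
a = (A_s − A'_s) f_y/(0.85 f'_c b) = (9.5 − 2.65) × 60/(0.85 × 3 × 17.6) = 9.158 in.
c = a/β₁ = 9.158/0.85 = 10.774 in; ε'_s = 0.003(c − d')/c = 0.0024 ≥ ε_y = 0.0021, so the compression steel yields.
M_n = (A_s − A'_s) f_y (d − a/2) + A'_s f_y (d − d') = 411 × (28.5 − 4.579) + 159 × (28.5 − 2.2) = 9831.5 + 4181.7 = 14013.2 kip·in.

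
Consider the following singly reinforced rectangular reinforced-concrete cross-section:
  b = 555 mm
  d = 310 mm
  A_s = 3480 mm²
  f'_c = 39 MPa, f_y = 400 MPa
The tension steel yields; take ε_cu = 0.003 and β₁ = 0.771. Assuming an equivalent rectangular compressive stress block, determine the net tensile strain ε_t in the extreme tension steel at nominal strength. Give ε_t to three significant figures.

a = A_s f_y/(0.85 f'_c b) = 75.66 mm.
β₁ = 0.771, so c = a/β₁ = 75.66/0.771 = 98.13 mm.
From the linear strain diagram with ε_cu = 0.003: ε_t = 0.003 (d − c)/c = 0.003 × (310 − 98.13)/98.13 = 0.00648.
Since ε_t ≥ 0.005, the section is tension-controlled.

ε_t ≈ 0.00648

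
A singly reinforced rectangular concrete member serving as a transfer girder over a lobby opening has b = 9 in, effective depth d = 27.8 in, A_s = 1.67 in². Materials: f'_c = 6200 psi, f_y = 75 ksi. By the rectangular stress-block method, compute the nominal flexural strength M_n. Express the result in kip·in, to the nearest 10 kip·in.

T = A_s f_y = 1.67 × 75 = 125.25 kips.
a = T/(0.85 f'_c b) = 125.25/(0.85 × 6.2 × 9) = 2.641 in.
M_n = T(d − a/2) = 125.25 × (27.8 − 1.3205) = 3316.6 kip·in.

M_n ≈ 3320 kip·in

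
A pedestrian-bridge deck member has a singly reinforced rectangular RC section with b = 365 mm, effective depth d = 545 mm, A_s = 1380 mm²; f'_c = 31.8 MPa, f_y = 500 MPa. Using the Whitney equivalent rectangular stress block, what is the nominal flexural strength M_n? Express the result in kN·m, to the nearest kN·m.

T = A_s f_y = 1380 × 500 = 690000 N = 690 kN.
From C = T: a = T/(0.85 f'_c b) = 690000/(0.85 × 31.8 × 365) = 69.94 mm.
M_n = T(d − a/2) = 690 kN × (545 − 34.97) mm = 351.92 kN·m.

M_n ≈ 352 kN·m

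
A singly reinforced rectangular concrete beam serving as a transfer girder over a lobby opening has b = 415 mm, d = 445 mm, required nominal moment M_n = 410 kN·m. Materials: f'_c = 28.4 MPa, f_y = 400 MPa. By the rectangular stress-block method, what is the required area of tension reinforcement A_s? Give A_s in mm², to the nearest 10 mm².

A_s ≈ 2610 mm²

With M_n = 0.85 f'_c a b (d − a/2), solve the quadratic for a:
a = d − √(d² − 2M_n/(0.85 f'_c b)) = 445 − √(445² − 2 × 410×10⁶/(0.85 × 28.4 × 415)) = 104.16 mm.
A_s = 0.85 f'_c a b / f_y = 0.85 × 28.4 × 104.16 × 415 / 400 = 2608.7 mm².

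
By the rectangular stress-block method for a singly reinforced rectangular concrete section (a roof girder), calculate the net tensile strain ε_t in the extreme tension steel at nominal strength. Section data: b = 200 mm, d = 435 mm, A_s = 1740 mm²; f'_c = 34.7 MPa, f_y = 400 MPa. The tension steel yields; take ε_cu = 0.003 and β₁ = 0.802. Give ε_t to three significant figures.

a = A_s f_y/(0.85 f'_c b) = 117.99 mm.
β₁ = 0.802, so c = a/β₁ = 117.99/0.802 = 147.12 mm.
From the linear strain diagram with ε_cu = 0.003: ε_t = 0.003 (d − c)/c = 0.003 × (435 − 147.12)/147.12 = 0.00587.
Since ε_t ≥ 0.005, the section is tension-controlled.

ε_t ≈ 0.00587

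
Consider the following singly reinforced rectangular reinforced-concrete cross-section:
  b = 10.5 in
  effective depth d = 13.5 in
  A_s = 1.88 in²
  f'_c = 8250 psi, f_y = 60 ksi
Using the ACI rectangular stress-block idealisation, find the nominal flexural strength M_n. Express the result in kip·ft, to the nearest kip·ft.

T = A_s f_y = 1.88 × 60 = 112.8 kips.
a = T/(0.85 f'_c b) = 112.8/(0.85 × 8.25 × 10.5) = 1.532 in.
M_n = T(d − a/2) = 112.8 × (13.5 − 0.766) = 1436.4 kip·in = 1436.4/12 = 119.70 kip·ft.

M_n ≈ 120 kip·ft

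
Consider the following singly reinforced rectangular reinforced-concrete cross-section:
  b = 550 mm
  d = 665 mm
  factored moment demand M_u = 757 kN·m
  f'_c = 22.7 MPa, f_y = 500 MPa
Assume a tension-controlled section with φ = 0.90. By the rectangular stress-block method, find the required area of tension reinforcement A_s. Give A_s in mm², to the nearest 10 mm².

A_s ≈ 2810 mm²

M_n = M_u/φ = 757/0.90 = 841.111 kN·m.
With M_n = 0.85 f'_c a b (d − a/2), solve the quadratic for a:
a = d − √(d² − 2M_n/(0.85 f'_c b)) = 665 − √(665² − 2 × 841.111×10⁶/(0.85 × 22.7 × 550)) = 132.36 mm.
A_s = 0.85 f'_c a b / f_y = 0.85 × 22.7 × 132.36 × 550 / 500 = 2809.3 mm².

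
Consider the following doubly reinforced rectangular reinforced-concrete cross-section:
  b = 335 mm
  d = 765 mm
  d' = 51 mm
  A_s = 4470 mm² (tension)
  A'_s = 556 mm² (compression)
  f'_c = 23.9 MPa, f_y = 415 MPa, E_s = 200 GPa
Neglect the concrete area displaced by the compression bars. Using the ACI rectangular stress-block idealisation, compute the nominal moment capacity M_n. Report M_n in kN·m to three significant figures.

Assume both tension and compression steel yield.
Net tension couple steel: A_s − A'_s = 3914 mm².
a = (A_s − A'_s) f_y / (0.85 f'_c b) = 1624310/(0.85 × 23.9 × 335) = 238.68 mm.
c = a/β₁ = 238.68/0.85 = 280.80 mm; ε'_s = 0.003(c − d')/c = 0.0025 ≥ f_y/E_s = 0.0021, so compression steel does yield.
M_n = (A_s − A'_s) f_y (d − a/2) + A'_s f_y (d − d') = [1624310 × (765 − 119.34) + 230740 × (765 − 51)] × 10⁻⁶ = 1048.75 + 164.75 = 1213.50 kN·m.

M_n ≈ 1210 kN·m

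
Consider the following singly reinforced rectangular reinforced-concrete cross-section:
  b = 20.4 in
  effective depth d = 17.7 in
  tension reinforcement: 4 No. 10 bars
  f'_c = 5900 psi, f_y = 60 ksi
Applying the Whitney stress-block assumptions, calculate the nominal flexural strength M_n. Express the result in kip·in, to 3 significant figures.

A_s = 4 × 1.27 = 5.08 in².
T = A_s f_y = 5.08 × 60 = 304.8 kips.
a = T/(0.85 f'_c b) = 304.8/(0.85 × 5.9 × 20.4) = 2.979 in.
M_n = T(d − a/2) = 304.8 × (17.7 − 1.4895) = 4941.0 kip·in.

M_n ≈ 4940 kip·in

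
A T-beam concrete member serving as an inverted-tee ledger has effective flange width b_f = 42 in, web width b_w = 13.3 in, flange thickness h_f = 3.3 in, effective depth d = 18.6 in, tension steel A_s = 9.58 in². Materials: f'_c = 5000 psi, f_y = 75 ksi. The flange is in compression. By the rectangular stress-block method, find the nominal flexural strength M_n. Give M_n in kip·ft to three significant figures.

Tension: T = A_s f_y = 9.58 × 75 = 718.5 kips.
Try a within the flange: a = T/(0.85 f'_c b_f) = 718.5/(0.85 × 5 × 42) = 4.025 in.
a = 4.025 > h_f = 3.3 in: the block extends into the web. Split into flange-overhang and web parts.
C_f = 0.85 f'_c (b_f − b_w) h_f = 0.85 × 5 × (42 − 13.3) × 3.3 = 402.5 kips.
Remaining web compression depth: a_w = (T − C_f)/(0.85 f'_c b_w) = (718.5 − 402.5)/(0.85 × 5 × 13.3) = 5.590 in.
M_n = C_f(d − h_f/2) + (T − C_f)(d − a_w/2) = 402.5 × (18.6 − 1.65) + 316 × (18.6 − 2.795) = 6822.4 + 4994.4 = 11816.8 kip·in.
M_n = 11816.8/12 = 984.73 kip·ft.

M_n ≈ 985 kip·ft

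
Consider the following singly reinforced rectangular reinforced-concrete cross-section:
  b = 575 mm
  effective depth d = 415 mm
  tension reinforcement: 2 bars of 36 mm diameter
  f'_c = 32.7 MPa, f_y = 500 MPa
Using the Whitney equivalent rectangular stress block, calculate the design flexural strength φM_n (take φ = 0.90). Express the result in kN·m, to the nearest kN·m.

φM_n ≈ 351 kN·m

A_s = 2 × 1018 = 2036 mm².
T = A_s f_y = 2036 × 500 = 1018000 N = 1018 kN.
From C = T: a = T/(0.85 f'_c b) = 1018000/(0.85 × 32.7 × 575) = 63.70 mm.
M_n = T(d − a/2) = 1018 kN × (415 − 31.85) mm = 390.05 kN·m.
φM_n = 0.90 × 390.05 = 351.05 kN·m.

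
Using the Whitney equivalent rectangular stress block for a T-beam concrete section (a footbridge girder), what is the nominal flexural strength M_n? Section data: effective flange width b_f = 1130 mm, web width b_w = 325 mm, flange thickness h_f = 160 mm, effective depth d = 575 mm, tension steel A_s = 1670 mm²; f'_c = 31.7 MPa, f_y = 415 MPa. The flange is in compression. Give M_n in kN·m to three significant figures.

M_n ≈ 391 kN·m

Tension: T = A_s f_y = 1670 × 415 = 693050 N.
Try a within the flange: a = T/(0.85 f'_c b_f) = 693050/(0.85 × 31.7 × 1130) = 22.76 mm.
Since a = 22.76 ≤ h_f = 160 mm, the stress block lies entirely in the flange; analyse as a rectangular beam of width b_f.
M_n = T(d − a/2) = 693050 × (575 − 11.38) = 390.62 × 10⁶ N·mm.
M_n = 390.62 kN·m.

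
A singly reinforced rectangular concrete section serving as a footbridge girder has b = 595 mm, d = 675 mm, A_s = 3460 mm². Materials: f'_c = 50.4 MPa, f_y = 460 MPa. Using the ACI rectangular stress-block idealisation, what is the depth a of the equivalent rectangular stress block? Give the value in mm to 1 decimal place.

a ≈ 62.4 mm

T = A_s f_y = 3460 × 460 = 1591600 N = 1591.6 kN.
Setting C = 0.85 f'_c a b equal to T: a = 1591600/(0.85 × 50.4 × 595) = 62.4 mm.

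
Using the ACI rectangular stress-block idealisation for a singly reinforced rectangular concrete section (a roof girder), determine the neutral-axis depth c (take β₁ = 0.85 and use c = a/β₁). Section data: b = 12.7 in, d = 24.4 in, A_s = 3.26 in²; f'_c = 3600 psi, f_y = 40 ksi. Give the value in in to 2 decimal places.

T = A_s f_y = 3.26 × 40 = 130.4 kips.
a = T/(0.85 f'_c b) = 130.4/(0.85 × 3.6 × 12.7) = 3.3555 in.
With β₁ = 0.85, c = a/β₁ = 3.3555/0.85 = 3.95 in.

c ≈ 3.95 in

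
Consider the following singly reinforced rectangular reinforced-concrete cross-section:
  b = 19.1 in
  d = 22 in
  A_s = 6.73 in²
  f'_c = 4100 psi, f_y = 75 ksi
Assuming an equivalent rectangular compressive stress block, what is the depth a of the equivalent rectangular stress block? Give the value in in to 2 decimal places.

T = A_s f_y = 6.73 × 75 = 504.75 kips.
a = T/(0.85 f'_c b) = 504.75/(0.85 × 4.1 × 19.1) = 7.58 in.

a ≈ 7.58 in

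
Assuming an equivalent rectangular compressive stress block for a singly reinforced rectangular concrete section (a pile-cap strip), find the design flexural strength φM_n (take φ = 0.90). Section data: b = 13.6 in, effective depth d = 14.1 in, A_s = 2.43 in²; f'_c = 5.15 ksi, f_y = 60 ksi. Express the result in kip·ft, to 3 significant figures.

φM_n ≈ 141 kip·ft

T = A_s f_y = 2.43 × 60 = 145.8 kips.
a = T/(0.85 f'_c b) = 145.8/(0.85 × 5.15 × 13.6) = 2.449 in.
M_n = T(d − a/2) = 145.8 × (14.1 − 1.2245) = 1877.2 kip·in = 1877.2/12 = 156.43 kip·ft.
φM_n = 0.90 × 156.43 = 140.79 kip·ft.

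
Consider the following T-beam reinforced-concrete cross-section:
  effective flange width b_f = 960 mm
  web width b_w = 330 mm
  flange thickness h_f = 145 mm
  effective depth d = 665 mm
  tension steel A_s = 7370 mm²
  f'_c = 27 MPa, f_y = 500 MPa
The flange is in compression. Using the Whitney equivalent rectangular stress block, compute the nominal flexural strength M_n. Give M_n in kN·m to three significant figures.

M_n ≈ 2130 kN·m

Tension: T = A_s f_y = 7370 × 500 = 3685000 N.
Try a within the flange: a = T/(0.85 f'_c b_f) = 3685000/(0.85 × 27 × 960) = 167.26 mm.
a = 167.26 > h_f = 145 mm: the block extends into the web. Split into flange-overhang and web parts.
C_f = 0.85 f'_c (b_f − b_w) h_f = 0.85 × 27 × (960 − 330) × 145 = 2096483 N.
Remaining web compression depth: a_w = (T − C_f)/(0.85 f'_c b_w) = (3685000 − 2096483)/(0.85 × 27 × 330) = 209.75 mm.
M_n = C_f(d − h_f/2) + (T − C_f)(d − a_w/2) = 2096483 × (665 − 72.5) + 1588517 × (665 − 104.875) = 1242.17 + 889.77 = 2131.94 × 10⁶ N·mm.
M_n = 2131.94 kN·m.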